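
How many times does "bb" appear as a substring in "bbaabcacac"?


Searching for "bb" in "bbaabcacac"
Scanning each position:
  Position 0: "bb" => MATCH
  Position 1: "ba" => no
  Position 2: "aa" => no
  Position 3: "ab" => no
  Position 4: "bc" => no
  Position 5: "ca" => no
  Position 6: "ac" => no
  Position 7: "ca" => no
  Position 8: "ac" => no
Total occurrences: 1

1


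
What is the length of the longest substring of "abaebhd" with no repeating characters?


Input: "abaebhd"
Sliding window (track last position of each char):
  Position 0 ('a'): window [0,0] length 1 -- new best
  Position 1 ('b'): window [0,1] length 2 -- new best
  Position 2 ('a'): repeat (last at 0), move window start to 1
  Position 2 ('a'): window [1,2] length 2
  Position 3 ('e'): window [1,3] length 3 -- new best
  Position 4 ('b'): repeat (last at 1), move window start to 2
  Position 4 ('b'): window [2,4] length 3
  Position 5 ('h'): window [2,5] length 4 -- new best
  Position 6 ('d'): window [2,6] length 5 -- new best
Longest substring with no repeats: "aebhd" with length 5

5


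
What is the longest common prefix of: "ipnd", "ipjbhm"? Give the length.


Words: ipnd, ipjbhm
  Position 0: all 'i' => match
  Position 1: all 'p' => match
  Position 2: ('n', 'j') => mismatch, stop
LCP = "ip" (length 2)

2


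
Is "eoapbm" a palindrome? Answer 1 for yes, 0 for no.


Input: eoapbm
Reversed: mbpaoe
  Compare pos 0 ('e') with pos 5 ('m'): MISMATCH
  Compare pos 1 ('o') with pos 4 ('b'): MISMATCH
  Compare pos 2 ('a') with pos 3 ('p'): MISMATCH
Result: not a palindrome

0


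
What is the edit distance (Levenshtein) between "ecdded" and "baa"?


Computing edit distance: "ecdded" -> "baa"
DP table:
           b    a    a
      0    1    2    3
  e   1    1    2    3
  c   2    2    2    3
  d   3    3    3    3
  d   4    4    4    4
  e   5    5    5    5
  d   6    6    6    6
Edit distance = dp[6][3] = 6

6


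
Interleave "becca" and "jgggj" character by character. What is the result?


Interleaving "becca" and "jgggj":
  Position 0: 'b' from first, 'j' from second => "bj"
  Position 1: 'e' from first, 'g' from second => "eg"
  Position 2: 'c' from first, 'g' from second => "cg"
  Position 3: 'c' from first, 'g' from second => "cg"
  Position 4: 'a' from first, 'j' from second => "aj"
Result: bjegcgcgaj

bjegcgcgaj


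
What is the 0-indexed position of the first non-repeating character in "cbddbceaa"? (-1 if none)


Input: cbddbceaa
Character frequencies:
  'a': 2
  'b': 2
  'c': 2
  'd': 2
  'e': 1
Scanning left to right for freq == 1:
  Position 0 ('c'): freq=2, skip
  Position 1 ('b'): freq=2, skip
  Position 2 ('d'): freq=2, skip
  Position 3 ('d'): freq=2, skip
  Position 4 ('b'): freq=2, skip
  Position 5 ('c'): freq=2, skip
  Position 6 ('e'): unique! => answer = 6

6


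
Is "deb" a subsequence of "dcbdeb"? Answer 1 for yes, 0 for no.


Check if "deb" is a subsequence of "dcbdeb"
Greedy scan:
  Position 0 ('d'): matches sub[0] = 'd'
  Position 1 ('c'): no match needed
  Position 2 ('b'): no match needed
  Position 3 ('d'): no match needed
  Position 4 ('e'): matches sub[1] = 'e'
  Position 5 ('b'): matches sub[2] = 'b'
All 3 characters matched => is a subsequence

1


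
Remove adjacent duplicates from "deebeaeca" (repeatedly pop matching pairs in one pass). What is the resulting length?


Input: deebeaeca
Stack-based adjacent duplicate removal:
  Read 'd': push. Stack: d
  Read 'e': push. Stack: de
  Read 'e': matches stack top 'e' => pop. Stack: d
  Read 'b': push. Stack: db
  Read 'e': push. Stack: dbe
  Read 'a': push. Stack: dbea
  Read 'e': push. Stack: dbeae
  Read 'c': push. Stack: dbeaec
  Read 'a': push. Stack: dbeaeca
Final stack: "dbeaeca" (length 7)

7


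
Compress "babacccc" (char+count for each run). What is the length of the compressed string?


Input: babacccc
Runs:
  'b' x 1 => "b1"
  'a' x 1 => "a1"
  'b' x 1 => "b1"
  'a' x 1 => "a1"
  'c' x 4 => "c4"
Compressed: "b1a1b1a1c4"
Compressed length: 10

10


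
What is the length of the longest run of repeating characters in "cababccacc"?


Input: "cababccacc"
Scanning for longest run:
  Position 1 ('a'): new char, reset run to 1
  Position 2 ('b'): new char, reset run to 1
  Position 3 ('a'): new char, reset run to 1
  Position 4 ('b'): new char, reset run to 1
  Position 5 ('c'): new char, reset run to 1
  Position 6 ('c'): continues run of 'c', length=2
  Position 7 ('a'): new char, reset run to 1
  Position 8 ('c'): new char, reset run to 1
  Position 9 ('c'): continues run of 'c', length=2
Longest run: 'c' with length 2

2


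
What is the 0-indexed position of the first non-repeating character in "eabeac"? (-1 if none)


Input: eabeac
Character frequencies:
  'a': 2
  'b': 1
  'c': 1
  'e': 2
Scanning left to right for freq == 1:
  Position 0 ('e'): freq=2, skip
  Position 1 ('a'): freq=2, skip
  Position 2 ('b'): unique! => answer = 2

2


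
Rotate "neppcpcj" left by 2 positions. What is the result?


Input: "neppcpcj", rotate left by 2
First 2 characters: "ne"
Remaining characters: "ppcpcj"
Concatenate remaining + first: "ppcpcj" + "ne" = "ppcpcjne"

ppcpcjne


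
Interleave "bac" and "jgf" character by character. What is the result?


Interleaving "bac" and "jgf":
  Position 0: 'b' from first, 'j' from second => "bj"
  Position 1: 'a' from first, 'g' from second => "ag"
  Position 2: 'c' from first, 'f' from second => "cf"
Result: bjagcf

bjagcf


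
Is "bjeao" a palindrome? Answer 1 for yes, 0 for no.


Input: bjeao
Reversed: oaejb
  Compare pos 0 ('b') with pos 4 ('o'): MISMATCH
  Compare pos 1 ('j') with pos 3 ('a'): MISMATCH
Result: not a palindrome

0


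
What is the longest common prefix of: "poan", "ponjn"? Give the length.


Words: poan, ponjn
  Position 0: all 'p' => match
  Position 1: all 'o' => match
  Position 2: ('a', 'n') => mismatch, stop
LCP = "po" (length 2)

2


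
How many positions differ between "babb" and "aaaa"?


Comparing "babb" and "aaaa" position by position:
  Position 0: 'b' vs 'a' => DIFFER
  Position 1: 'a' vs 'a' => same
  Position 2: 'b' vs 'a' => DIFFER
  Position 3: 'b' vs 'a' => DIFFER
Positions that differ: 3

3


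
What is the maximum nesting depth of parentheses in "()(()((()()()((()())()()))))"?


Input: "()(()((()()()((()())()()))))"
Tracking depth:
  Position 0 '(': depth becomes 1
  Position 1 ')': depth becomes 0
  Position 2 '(': depth becomes 1
  Position 3 '(': depth becomes 2
  Position 4 ')': depth becomes 1
  Position 5 '(': depth becomes 2
  Position 6 '(': depth becomes 3
  Position 7 '(': depth becomes 4
  Position 8 ')': depth becomes 3
  Position 9 '(': depth becomes 4
  Position 10 ')': depth becomes 3
  Position 11 '(': depth becomes 4
  Position 12 ')': depth becomes 3
  Position 13 '(': depth becomes 4
  Position 14 '(': depth becomes 5
  Position 15 '(': depth becomes 6
  Position 16 ')': depth becomes 5
  Position 17 '(': depth becomes 6
  Position 18 ')': depth becomes 5
  Position 19 ')': depth becomes 4
  Position 20 '(': depth becomes 5
  Position 21 ')': depth becomes 4
  Position 22 '(': depth becomes 5
  Position 23 ')': depth becomes 4
  Position 24 ')': depth becomes 3
  Position 25 ')': depth becomes 2
  Position 26 ')': depth becomes 1
  Position 27 ')': depth becomes 0
Maximum depth reached: 6

6


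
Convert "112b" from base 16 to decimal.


Input: "112b" in base 16
Positional expansion:
  Digit '1' (value 1) x 16^3 = 4096
  Digit '1' (value 1) x 16^2 = 256
  Digit '2' (value 2) x 16^1 = 32
  Digit 'b' (value 11) x 16^0 = 11
Sum = 4395

4395


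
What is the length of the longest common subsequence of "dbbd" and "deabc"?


LCS of "dbbd" and "deabc"
DP table:
           d    e    a    b    c
      0    0    0    0    0    0
  d   0    1    1    1    1    1
  b   0    1    1    1    2    2
  b   0    1    1    1    2    2
  d   0    1    1    1    2    2
LCS length = dp[4][5] = 2

2


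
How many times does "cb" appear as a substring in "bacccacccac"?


Searching for "cb" in "bacccacccac"
Scanning each position:
  Position 0: "ba" => no
  Position 1: "ac" => no
  Position 2: "cc" => no
  Position 3: "cc" => no
  Position 4: "ca" => no
  Position 5: "ac" => no
  Position 6: "cc" => no
  Position 7: "cc" => no
  Position 8: "ca" => no
  Position 9: "ac" => no
Total occurrences: 0

0


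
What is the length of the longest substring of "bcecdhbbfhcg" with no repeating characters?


Input: "bcecdhbbfhcg"
Sliding window (track last position of each char):
  Position 0 ('b'): window [0,0] length 1 -- new best
  Position 1 ('c'): window [0,1] length 2 -- new best
  Position 2 ('e'): window [0,2] length 3 -- new best
  Position 3 ('c'): repeat (last at 1), move window start to 2
  Position 3 ('c'): window [2,3] length 2
  Position 4 ('d'): window [2,4] length 3
  Position 5 ('h'): window [2,5] length 4 -- new best
  Position 6 ('b'): window [2,6] length 5 -- new best
  Position 7 ('b'): repeat (last at 6), move window start to 7
  Position 7 ('b'): window [7,7] length 1
  Position 8 ('f'): window [7,8] length 2
  Position 9 ('h'): window [7,9] length 3
  Position 10 ('c'): window [7,10] length 4
  Position 11 ('g'): window [7,11] length 5
Longest substring with no repeats: "ecdhb" with length 5

5


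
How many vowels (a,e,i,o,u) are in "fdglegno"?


Input: fdglegno
Checking each character:
  'f' at position 0: consonant
  'd' at position 1: consonant
  'g' at position 2: consonant
  'l' at position 3: consonant
  'e' at position 4: vowel (running total: 1)
  'g' at position 5: consonant
  'n' at position 6: consonant
  'o' at position 7: vowel (running total: 2)
Total vowels: 2

2


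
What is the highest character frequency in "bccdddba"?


Input: bccdddba
Character counts:
  'a': 1
  'b': 2
  'c': 2
  'd': 3
Maximum frequency: 3

3


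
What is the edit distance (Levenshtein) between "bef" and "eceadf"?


Computing edit distance: "bef" -> "eceadf"
DP table:
           e    c    e    a    d    f
      0    1    2    3    4    5    6
  b   1    1    2    3    4    5    6
  e   2    1    2    2    3    4    5
  f   3    2    2    3    3    4    4
Edit distance = dp[3][6] = 4

4


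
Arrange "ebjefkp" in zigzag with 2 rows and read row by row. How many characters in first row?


Zigzag "ebjefkp" into 2 rows:
Placing characters:
  'e' => row 0
  'b' => row 1
  'j' => row 0
  'e' => row 1
  'f' => row 0
  'k' => row 1
  'p' => row 0
Rows:
  Row 0: "ejfp"
  Row 1: "bek"
First row length: 4

4


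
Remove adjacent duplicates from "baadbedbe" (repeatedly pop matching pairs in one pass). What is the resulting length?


Input: baadbedbe
Stack-based adjacent duplicate removal:
  Read 'b': push. Stack: b
  Read 'a': push. Stack: ba
  Read 'a': matches stack top 'a' => pop. Stack: b
  Read 'd': push. Stack: bd
  Read 'b': push. Stack: bdb
  Read 'e': push. Stack: bdbe
  Read 'd': push. Stack: bdbed
  Read 'b': push. Stack: bdbedb
  Read 'e': push. Stack: bdbedbe
Final stack: "bdbedbe" (length 7)

7


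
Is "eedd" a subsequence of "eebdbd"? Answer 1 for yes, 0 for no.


Check if "eedd" is a subsequence of "eebdbd"
Greedy scan:
  Position 0 ('e'): matches sub[0] = 'e'
  Position 1 ('e'): matches sub[1] = 'e'
  Position 2 ('b'): no match needed
  Position 3 ('d'): matches sub[2] = 'd'
  Position 4 ('b'): no match needed
  Position 5 ('d'): matches sub[3] = 'd'
All 4 characters matched => is a subsequence

1


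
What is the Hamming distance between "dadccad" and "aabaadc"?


Comparing "dadccad" and "aabaadc" position by position:
  Position 0: 'd' vs 'a' => differ
  Position 1: 'a' vs 'a' => same
  Position 2: 'd' vs 'b' => differ
  Position 3: 'c' vs 'a' => differ
  Position 4: 'c' vs 'a' => differ
  Position 5: 'a' vs 'd' => differ
  Position 6: 'd' vs 'c' => differ
Total differences (Hamming distance): 6

6


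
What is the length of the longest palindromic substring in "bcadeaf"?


Input: "bcadeaf"
Checking substrings for palindromes:
  No multi-char palindromic substrings found
Longest palindromic substring: "b" with length 1

1


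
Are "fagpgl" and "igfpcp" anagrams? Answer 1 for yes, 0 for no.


Strings: "fagpgl", "igfpcp"
Sorted first:  afgglp
Sorted second: cfgipp
Differ at position 0: 'a' vs 'c' => not anagrams

0


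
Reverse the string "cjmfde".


Input: cjmfde
Reading characters right to left:
  Position 5: 'e'
  Position 4: 'd'
  Position 3: 'f'
  Position 2: 'm'
  Position 1: 'j'
  Position 0: 'c'
Reversed: edfmjc

edfmjc


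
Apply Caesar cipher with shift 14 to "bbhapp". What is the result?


Caesar cipher: shift "bbhapp" by 14
  'b' (pos 1) + 14 = pos 15 = 'p'
  'b' (pos 1) + 14 = pos 15 = 'p'
  'h' (pos 7) + 14 = pos 21 = 'v'
  'a' (pos 0) + 14 = pos 14 = 'o'
  'p' (pos 15) + 14 = pos 3 = 'd'
  'p' (pos 15) + 14 = pos 3 = 'd'
Result: ppvodd

ppvodd


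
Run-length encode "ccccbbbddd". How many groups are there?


Input: ccccbbbddd
Scanning for consecutive runs:
  Group 1: 'c' x 4 (positions 0-3)
  Group 2: 'b' x 3 (positions 4-6)
  Group 3: 'd' x 3 (positions 7-9)
Total groups: 3

3


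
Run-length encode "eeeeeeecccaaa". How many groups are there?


Input: eeeeeeecccaaa
Scanning for consecutive runs:
  Group 1: 'e' x 7 (positions 0-6)
  Group 2: 'c' x 3 (positions 7-9)
  Group 3: 'a' x 3 (positions 10-12)
Total groups: 3

3


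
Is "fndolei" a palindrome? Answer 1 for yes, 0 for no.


Input: fndolei
Reversed: ielodnf
  Compare pos 0 ('f') with pos 6 ('i'): MISMATCH
  Compare pos 1 ('n') with pos 5 ('e'): MISMATCH
  Compare pos 2 ('d') with pos 4 ('l'): MISMATCH
Result: not a palindrome

0


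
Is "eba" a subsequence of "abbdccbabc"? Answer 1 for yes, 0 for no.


Check if "eba" is a subsequence of "abbdccbabc"
Greedy scan:
  Position 0 ('a'): no match needed
  Position 1 ('b'): no match needed
  Position 2 ('b'): no match needed
  Position 3 ('d'): no match needed
  Position 4 ('c'): no match needed
  Position 5 ('c'): no match needed
  Position 6 ('b'): no match needed
  Position 7 ('a'): no match needed
  Position 8 ('b'): no match needed
  Position 9 ('c'): no match needed
Only matched 0/3 characters => not a subsequence

0


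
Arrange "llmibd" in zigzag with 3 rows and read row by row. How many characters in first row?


Zigzag "llmibd" into 3 rows:
Placing characters:
  'l' => row 0
  'l' => row 1
  'm' => row 2
  'i' => row 1
  'b' => row 0
  'd' => row 1
Rows:
  Row 0: "lb"
  Row 1: "lid"
  Row 2: "m"
First row length: 2

2


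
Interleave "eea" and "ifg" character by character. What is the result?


Interleaving "eea" and "ifg":
  Position 0: 'e' from first, 'i' from second => "ei"
  Position 1: 'e' from first, 'f' from second => "ef"
  Position 2: 'a' from first, 'g' from second => "ag"
Result: eiefag

eiefag


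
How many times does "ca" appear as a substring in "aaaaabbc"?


Searching for "ca" in "aaaaabbc"
Scanning each position:
  Position 0: "aa" => no
  Position 1: "aa" => no
  Position 2: "aa" => no
  Position 3: "aa" => no
  Position 4: "ab" => no
  Position 5: "bb" => no
  Position 6: "bc" => no
Total occurrences: 0

0


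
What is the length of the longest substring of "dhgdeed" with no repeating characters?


Input: "dhgdeed"
Sliding window (track last position of each char):
  Position 0 ('d'): window [0,0] length 1 -- new best
  Position 1 ('h'): window [0,1] length 2 -- new best
  Position 2 ('g'): window [0,2] length 3 -- new best
  Position 3 ('d'): repeat (last at 0), move window start to 1
  Position 3 ('d'): window [1,3] length 3
  Position 4 ('e'): window [1,4] length 4 -- new best
  Position 5 ('e'): repeat (last at 4), move window start to 5
  Position 5 ('e'): window [5,5] length 1
  Position 6 ('d'): window [5,6] length 2
Longest substring with no repeats: "hgde" with length 4

4


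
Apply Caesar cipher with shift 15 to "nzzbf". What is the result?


Caesar cipher: shift "nzzbf" by 15
  'n' (pos 13) + 15 = pos 2 = 'c'
  'z' (pos 25) + 15 = pos 14 = 'o'
  'z' (pos 25) + 15 = pos 14 = 'o'
  'b' (pos 1) + 15 = pos 16 = 'q'
  'f' (pos 5) + 15 = pos 20 = 'u'
Result: cooqu

cooqu


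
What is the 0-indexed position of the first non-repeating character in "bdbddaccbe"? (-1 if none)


Input: bdbddaccbe
Character frequencies:
  'a': 1
  'b': 3
  'c': 2
  'd': 3
  'e': 1
Scanning left to right for freq == 1:
  Position 0 ('b'): freq=3, skip
  Position 1 ('d'): freq=3, skip
  Position 2 ('b'): freq=3, skip
  Position 3 ('d'): freq=3, skip
  Position 4 ('d'): freq=3, skip
  Position 5 ('a'): unique! => answer = 5

5


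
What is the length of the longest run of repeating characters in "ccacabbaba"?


Input: "ccacabbaba"
Scanning for longest run:
  Position 1 ('c'): continues run of 'c', length=2
  Position 2 ('a'): new char, reset run to 1
  Position 3 ('c'): new char, reset run to 1
  Position 4 ('a'): new char, reset run to 1
  Position 5 ('b'): new char, reset run to 1
  Position 6 ('b'): continues run of 'b', length=2
  Position 7 ('a'): new char, reset run to 1
  Position 8 ('b'): new char, reset run to 1
  Position 9 ('a'): new char, reset run to 1
Longest run: 'c' with length 2

2


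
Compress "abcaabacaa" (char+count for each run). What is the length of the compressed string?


Input: abcaabacaa
Runs:
  'a' x 1 => "a1"
  'b' x 1 => "b1"
  'c' x 1 => "c1"
  'a' x 2 => "a2"
  'b' x 1 => "b1"
  'a' x 1 => "a1"
  'c' x 1 => "c1"
  'a' x 2 => "a2"
Compressed: "a1b1c1a2b1a1c1a2"
Compressed length: 16

16


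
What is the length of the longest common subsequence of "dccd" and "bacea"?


LCS of "dccd" and "bacea"
DP table:
           b    a    c    e    a
      0    0    0    0    0    0
  d   0    0    0    0    0    0
  c   0    0    0    1    1    1
  c   0    0    0    1    1    1
  d   0    0    0    1    1    1
LCS length = dp[4][5] = 1

1


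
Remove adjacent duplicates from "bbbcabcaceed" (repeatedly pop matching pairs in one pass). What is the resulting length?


Input: bbbcabcaceed
Stack-based adjacent duplicate removal:
  Read 'b': push. Stack: b
  Read 'b': matches stack top 'b' => pop. Stack: (empty)
  Read 'b': push. Stack: b
  Read 'c': push. Stack: bc
  Read 'a': push. Stack: bca
  Read 'b': push. Stack: bcab
  Read 'c': push. Stack: bcabc
  Read 'a': push. Stack: bcabca
  Read 'c': push. Stack: bcabcac
  Read 'e': push. Stack: bcabcace
  Read 'e': matches stack top 'e' => pop. Stack: bcabcac
  Read 'd': push. Stack: bcabcacd
Final stack: "bcabcacd" (length 8)

8


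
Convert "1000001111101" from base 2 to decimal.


Input: "1000001111101" in base 2
Positional expansion:
  Digit '1' (value 1) x 2^12 = 4096
  Digit '0' (value 0) x 2^11 = 0
  Digit '0' (value 0) x 2^10 = 0
  Digit '0' (value 0) x 2^9 = 0
  Digit '0' (value 0) x 2^8 = 0
  Digit '0' (value 0) x 2^7 = 0
  Digit '1' (value 1) x 2^6 = 64
  Digit '1' (value 1) x 2^5 = 32
  Digit '1' (value 1) x 2^4 = 16
  Digit '1' (value 1) x 2^3 = 8
  Digit '1' (value 1) x 2^2 = 4
  Digit '0' (value 0) x 2^1 = 0
  Digit '1' (value 1) x 2^0 = 1
Sum = 4221

4221


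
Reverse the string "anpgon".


Input: anpgon
Reading characters right to left:
  Position 5: 'n'
  Position 4: 'o'
  Position 3: 'g'
  Position 2: 'p'
  Position 1: 'n'
  Position 0: 'a'
Reversed: nogpna

nogpna


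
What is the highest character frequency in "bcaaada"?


Input: bcaaada
Character counts:
  'a': 4
  'b': 1
  'c': 1
  'd': 1
Maximum frequency: 4

4


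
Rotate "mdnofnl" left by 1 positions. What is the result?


Input: "mdnofnl", rotate left by 1
First 1 characters: "m"
Remaining characters: "dnofnl"
Concatenate remaining + first: "dnofnl" + "m" = "dnofnlm"

dnofnlm


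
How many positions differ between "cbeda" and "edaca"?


Comparing "cbeda" and "edaca" position by position:
  Position 0: 'c' vs 'e' => DIFFER
  Position 1: 'b' vs 'd' => DIFFER
  Position 2: 'e' vs 'a' => DIFFER
  Position 3: 'd' vs 'c' => DIFFER
  Position 4: 'a' vs 'a' => same
Positions that differ: 4

4


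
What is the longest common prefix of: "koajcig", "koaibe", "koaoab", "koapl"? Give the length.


Words: koajcig, koaibe, koaoab, koapl
  Position 0: all 'k' => match
  Position 1: all 'o' => match
  Position 2: all 'a' => match
  Position 3: ('j', 'i', 'o', 'p') => mismatch, stop
LCP = "koa" (length 3)

3


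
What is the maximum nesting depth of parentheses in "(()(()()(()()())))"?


Input: "(()(()()(()()())))"
Tracking depth:
  Position 0 '(': depth becomes 1
  Position 1 '(': depth becomes 2
  Position 2 ')': depth becomes 1
  Position 3 '(': depth becomes 2
  Position 4 '(': depth becomes 3
  Position 5 ')': depth becomes 2
  Position 6 '(': depth becomes 3
  Position 7 ')': depth becomes 2
  Position 8 '(': depth becomes 3
  Position 9 '(': depth becomes 4
  Position 10 ')': depth becomes 3
  Position 11 '(': depth becomes 4
  Position 12 ')': depth becomes 3
  Position 13 '(': depth becomes 4
  Position 14 ')': depth becomes 3
  Position 15 ')': depth becomes 2
  Position 16 ')': depth becomes 1
  Position 17 ')': depth becomes 0
Maximum depth reached: 4

4


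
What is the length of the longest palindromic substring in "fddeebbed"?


Input: "fddeebbed"
Checking substrings for palindromes:
  [4:8] "ebbe" (len 4) => palindrome
  [1:3] "dd" (len 2) => palindrome
  [3:5] "ee" (len 2) => palindrome
  [5:7] "bb" (len 2) => palindrome
Longest palindromic substring: "ebbe" with length 4

4


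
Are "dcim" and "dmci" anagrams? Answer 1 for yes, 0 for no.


Strings: "dcim", "dmci"
Sorted first:  cdim
Sorted second: cdim
Sorted forms match => anagrams

1


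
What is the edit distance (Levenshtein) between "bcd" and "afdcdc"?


Computing edit distance: "bcd" -> "afdcdc"
DP table:
           a    f    d    c    d    c
      0    1    2    3    4    5    6
  b   1    1    2    3    4    5    6
  c   2    2    2    3    3    4    5
  d   3    3    3    2    3    3    4
Edit distance = dp[3][6] = 4

4


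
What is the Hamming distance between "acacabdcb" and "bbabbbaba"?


Comparing "acacabdcb" and "bbabbbaba" position by position:
  Position 0: 'a' vs 'b' => differ
  Position 1: 'c' vs 'b' => differ
  Position 2: 'a' vs 'a' => same
  Position 3: 'c' vs 'b' => differ
  Position 4: 'a' vs 'b' => differ
  Position 5: 'b' vs 'b' => same
  Position 6: 'd' vs 'a' => differ
  Position 7: 'c' vs 'b' => differ
  Position 8: 'b' vs 'a' => differ
Total differences (Hamming distance): 7

7


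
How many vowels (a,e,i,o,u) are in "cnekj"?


Input: cnekj
Checking each character:
  'c' at position 0: consonant
  'n' at position 1: consonant
  'e' at position 2: vowel (running total: 1)
  'k' at position 3: consonant
  'j' at position 4: consonant
Total vowels: 1

1


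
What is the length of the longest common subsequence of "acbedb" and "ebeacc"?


LCS of "acbedb" and "ebeacc"
DP table:
           e    b    e    a    c    c
      0    0    0    0    0    0    0
  a   0    0    0    0    1    1    1
  c   0    0    0    0    1    2    2
  b   0    0    1    1    1    2    2
  e   0    1    1    2    2    2    2
  d   0    1    1    2    2    2    2
  b   0    1    2    2    2    2    2
LCS length = dp[6][6] = 2

2


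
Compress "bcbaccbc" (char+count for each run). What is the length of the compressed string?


Input: bcbaccbc
Runs:
  'b' x 1 => "b1"
  'c' x 1 => "c1"
  'b' x 1 => "b1"
  'a' x 1 => "a1"
  'c' x 2 => "c2"
  'b' x 1 => "b1"
  'c' x 1 => "c1"
Compressed: "b1c1b1a1c2b1c1"
Compressed length: 14

14


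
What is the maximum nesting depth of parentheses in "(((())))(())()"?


Input: "(((())))(())()"
Tracking depth:
  Position 0 '(': depth becomes 1
  Position 1 '(': depth becomes 2
  Position 2 '(': depth becomes 3
  Position 3 '(': depth becomes 4
  Position 4 ')': depth becomes 3
  Position 5 ')': depth becomes 2
  Position 6 ')': depth becomes 1
  Position 7 ')': depth becomes 0
  Position 8 '(': depth becomes 1
  Position 9 '(': depth becomes 2
  Position 10 ')': depth becomes 1
  Position 11 ')': depth becomes 0
  Position 12 '(': depth becomes 1
  Position 13 ')': depth becomes 0
Maximum depth reached: 4

4


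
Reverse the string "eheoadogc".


Input: eheoadogc
Reading characters right to left:
  Position 8: 'c'
  Position 7: 'g'
  Position 6: 'o'
  Position 5: 'd'
  Position 4: 'a'
  Position 3: 'o'
  Position 2: 'e'
  Position 1: 'h'
  Position 0: 'e'
Reversed: cgodaoehe

cgodaoehe


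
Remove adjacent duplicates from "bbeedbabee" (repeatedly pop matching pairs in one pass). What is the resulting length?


Input: bbeedbabee
Stack-based adjacent duplicate removal:
  Read 'b': push. Stack: b
  Read 'b': matches stack top 'b' => pop. Stack: (empty)
  Read 'e': push. Stack: e
  Read 'e': matches stack top 'e' => pop. Stack: (empty)
  Read 'd': push. Stack: d
  Read 'b': push. Stack: db
  Read 'a': push. Stack: dba
  Read 'b': push. Stack: dbab
  Read 'e': push. Stack: dbabe
  Read 'e': matches stack top 'e' => pop. Stack: dbab
Final stack: "dbab" (length 4)

4


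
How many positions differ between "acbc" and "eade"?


Comparing "acbc" and "eade" position by position:
  Position 0: 'a' vs 'e' => DIFFER
  Position 1: 'c' vs 'a' => DIFFER
  Position 2: 'b' vs 'd' => DIFFER
  Position 3: 'c' vs 'e' => DIFFER
Positions that differ: 4

4


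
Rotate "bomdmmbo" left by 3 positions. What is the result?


Input: "bomdmmbo", rotate left by 3
First 3 characters: "bom"
Remaining characters: "dmmbo"
Concatenate remaining + first: "dmmbo" + "bom" = "dmmbobom"

dmmbobom


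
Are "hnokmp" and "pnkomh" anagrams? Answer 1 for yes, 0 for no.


Strings: "hnokmp", "pnkomh"
Sorted first:  hkmnop
Sorted second: hkmnop
Sorted forms match => anagrams

1


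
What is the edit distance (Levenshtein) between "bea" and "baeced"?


Computing edit distance: "bea" -> "baeced"
DP table:
           b    a    e    c    e    d
      0    1    2    3    4    5    6
  b   1    0    1    2    3    4    5
  e   2    1    1    1    2    3    4
  a   3    2    1    2    2    3    4
Edit distance = dp[3][6] = 4

4


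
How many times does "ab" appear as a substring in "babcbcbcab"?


Searching for "ab" in "babcbcbcab"
Scanning each position:
  Position 0: "ba" => no
  Position 1: "ab" => MATCH
  Position 2: "bc" => no
  Position 3: "cb" => no
  Position 4: "bc" => no
  Position 5: "cb" => no
  Position 6: "bc" => no
  Position 7: "ca" => no
  Position 8: "ab" => MATCH
Total occurrences: 2

2


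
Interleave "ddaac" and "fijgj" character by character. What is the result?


Interleaving "ddaac" and "fijgj":
  Position 0: 'd' from first, 'f' from second => "df"
  Position 1: 'd' from first, 'i' from second => "di"
  Position 2: 'a' from first, 'j' from second => "aj"
  Position 3: 'a' from first, 'g' from second => "ag"
  Position 4: 'c' from first, 'j' from second => "cj"
Result: dfdiajagcj

dfdiajagcj


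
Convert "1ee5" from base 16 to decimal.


Input: "1ee5" in base 16
Positional expansion:
  Digit '1' (value 1) x 16^3 = 4096
  Digit 'e' (value 14) x 16^2 = 3584
  Digit 'e' (value 14) x 16^1 = 224
  Digit '5' (value 5) x 16^0 = 5
Sum = 7909

7909


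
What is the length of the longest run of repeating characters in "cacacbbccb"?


Input: "cacacbbccb"
Scanning for longest run:
  Position 1 ('a'): new char, reset run to 1
  Position 2 ('c'): new char, reset run to 1
  Position 3 ('a'): new char, reset run to 1
  Position 4 ('c'): new char, reset run to 1
  Position 5 ('b'): new char, reset run to 1
  Position 6 ('b'): continues run of 'b', length=2
  Position 7 ('c'): new char, reset run to 1
  Position 8 ('c'): continues run of 'c', length=2
  Position 9 ('b'): new char, reset run to 1
Longest run: 'b' with length 2

2


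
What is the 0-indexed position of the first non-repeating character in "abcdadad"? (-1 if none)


Input: abcdadad
Character frequencies:
  'a': 3
  'b': 1
  'c': 1
  'd': 3
Scanning left to right for freq == 1:
  Position 0 ('a'): freq=3, skip
  Position 1 ('b'): unique! => answer = 1

1


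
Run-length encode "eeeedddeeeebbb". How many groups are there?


Input: eeeedddeeeebbb
Scanning for consecutive runs:
  Group 1: 'e' x 4 (positions 0-3)
  Group 2: 'd' x 3 (positions 4-6)
  Group 3: 'e' x 4 (positions 7-10)
  Group 4: 'b' x 3 (positions 11-13)
Total groups: 4

4


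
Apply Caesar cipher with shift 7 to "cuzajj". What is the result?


Caesar cipher: shift "cuzajj" by 7
  'c' (pos 2) + 7 = pos 9 = 'j'
  'u' (pos 20) + 7 = pos 1 = 'b'
  'z' (pos 25) + 7 = pos 6 = 'g'
  'a' (pos 0) + 7 = pos 7 = 'h'
  'j' (pos 9) + 7 = pos 16 = 'q'
  'j' (pos 9) + 7 = pos 16 = 'q'
Result: jbghqq

jbghqq


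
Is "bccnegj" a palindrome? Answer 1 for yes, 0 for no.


Input: bccnegj
Reversed: jgenccb
  Compare pos 0 ('b') with pos 6 ('j'): MISMATCH
  Compare pos 1 ('c') with pos 5 ('g'): MISMATCH
  Compare pos 2 ('c') with pos 4 ('e'): MISMATCH
Result: not a palindrome

0


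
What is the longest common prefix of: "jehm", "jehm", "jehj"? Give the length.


Words: jehm, jehm, jehj
  Position 0: all 'j' => match
  Position 1: all 'e' => match
  Position 2: all 'h' => match
  Position 3: ('m', 'm', 'j') => mismatch, stop
LCP = "jeh" (length 3)

3


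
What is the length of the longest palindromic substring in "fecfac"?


Input: "fecfac"
Checking substrings for palindromes:
  No multi-char palindromic substrings found
Longest palindromic substring: "f" with length 1

1


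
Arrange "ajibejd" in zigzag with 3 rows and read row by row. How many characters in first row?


Zigzag "ajibejd" into 3 rows:
Placing characters:
  'a' => row 0
  'j' => row 1
  'i' => row 2
  'b' => row 1
  'e' => row 0
  'j' => row 1
  'd' => row 2
Rows:
  Row 0: "ae"
  Row 1: "jbj"
  Row 2: "id"
First row length: 2

2


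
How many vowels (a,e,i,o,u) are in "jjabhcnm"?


Input: jjabhcnm
Checking each character:
  'j' at position 0: consonant
  'j' at position 1: consonant
  'a' at position 2: vowel (running total: 1)
  'b' at position 3: consonant
  'h' at position 4: consonant
  'c' at position 5: consonant
  'n' at position 6: consonant
  'm' at position 7: consonant
Total vowels: 1

1


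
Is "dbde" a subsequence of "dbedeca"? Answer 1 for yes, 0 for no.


Check if "dbde" is a subsequence of "dbedeca"
Greedy scan:
  Position 0 ('d'): matches sub[0] = 'd'
  Position 1 ('b'): matches sub[1] = 'b'
  Position 2 ('e'): no match needed
  Position 3 ('d'): matches sub[2] = 'd'
  Position 4 ('e'): matches sub[3] = 'e'
  Position 5 ('c'): no match needed
  Position 6 ('a'): no match needed
All 4 characters matched => is a subsequence

1


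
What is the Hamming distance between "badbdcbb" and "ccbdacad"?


Comparing "badbdcbb" and "ccbdacad" position by position:
  Position 0: 'b' vs 'c' => differ
  Position 1: 'a' vs 'c' => differ
  Position 2: 'd' vs 'b' => differ
  Position 3: 'b' vs 'd' => differ
  Position 4: 'd' vs 'a' => differ
  Position 5: 'c' vs 'c' => same
  Position 6: 'b' vs 'a' => differ
  Position 7: 'b' vs 'd' => differ
Total differences (Hamming distance): 7

7


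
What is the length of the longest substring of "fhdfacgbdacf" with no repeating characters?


Input: "fhdfacgbdacf"
Sliding window (track last position of each char):
  Position 0 ('f'): window [0,0] length 1 -- new best
  Position 1 ('h'): window [0,1] length 2 -- new best
  Position 2 ('d'): window [0,2] length 3 -- new best
  Position 3 ('f'): repeat (last at 0), move window start to 1
  Position 3 ('f'): window [1,3] length 3
  Position 4 ('a'): window [1,4] length 4 -- new best
  Position 5 ('c'): window [1,5] length 5 -- new best
  Position 6 ('g'): window [1,6] length 6 -- new best
  Position 7 ('b'): window [1,7] length 7 -- new best
  Position 8 ('d'): repeat (last at 2), move window start to 3
  Position 8 ('d'): window [3,8] length 6
  Position 9 ('a'): repeat (last at 4), move window start to 5
  Position 9 ('a'): window [5,9] length 5
  Position 10 ('c'): repeat (last at 5), move window start to 6
  Position 10 ('c'): window [6,10] length 5
  Position 11 ('f'): window [6,11] length 6
Longest substring with no repeats: "hdfacgb" with length 7

7


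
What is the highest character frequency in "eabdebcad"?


Input: eabdebcad
Character counts:
  'a': 2
  'b': 2
  'c': 1
  'd': 2
  'e': 2
Maximum frequency: 2

2


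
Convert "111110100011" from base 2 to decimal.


Input: "111110100011" in base 2
Positional expansion:
  Digit '1' (value 1) x 2^11 = 2048
  Digit '1' (value 1) x 2^10 = 1024
  Digit '1' (value 1) x 2^9 = 512
  Digit '1' (value 1) x 2^8 = 256
  Digit '1' (value 1) x 2^7 = 128
  Digit '0' (value 0) x 2^6 = 0
  Digit '1' (value 1) x 2^5 = 32
  Digit '0' (value 0) x 2^4 = 0
  Digit '0' (value 0) x 2^3 = 0
  Digit '0' (value 0) x 2^2 = 0
  Digit '1' (value 1) x 2^1 = 2
  Digit '1' (value 1) x 2^0 = 1
Sum = 4003

4003


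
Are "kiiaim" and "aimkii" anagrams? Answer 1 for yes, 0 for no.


Strings: "kiiaim", "aimkii"
Sorted first:  aiiikm
Sorted second: aiiikm
Sorted forms match => anagrams

1


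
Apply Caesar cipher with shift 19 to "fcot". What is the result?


Caesar cipher: shift "fcot" by 19
  'f' (pos 5) + 19 = pos 24 = 'y'
  'c' (pos 2) + 19 = pos 21 = 'v'
  'o' (pos 14) + 19 = pos 7 = 'h'
  't' (pos 19) + 19 = pos 12 = 'm'
Result: yvhm

yvhm


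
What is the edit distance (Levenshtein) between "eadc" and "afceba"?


Computing edit distance: "eadc" -> "afceba"
DP table:
           a    f    c    e    b    a
      0    1    2    3    4    5    6
  e   1    1    2    3    3    4    5
  a   2    1    2    3    4    4    4
  d   3    2    2    3    4    5    5
  c   4    3    3    2    3    4    5
Edit distance = dp[4][6] = 5

5


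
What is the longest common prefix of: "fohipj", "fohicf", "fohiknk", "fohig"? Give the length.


Words: fohipj, fohicf, fohiknk, fohig
  Position 0: all 'f' => match
  Position 1: all 'o' => match
  Position 2: all 'h' => match
  Position 3: all 'i' => match
  Position 4: ('p', 'c', 'k', 'g') => mismatch, stop
LCP = "fohi" (length 4)

4


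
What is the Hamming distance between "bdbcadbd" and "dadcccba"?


Comparing "bdbcadbd" and "dadcccba" position by position:
  Position 0: 'b' vs 'd' => differ
  Position 1: 'd' vs 'a' => differ
  Position 2: 'b' vs 'd' => differ
  Position 3: 'c' vs 'c' => same
  Position 4: 'a' vs 'c' => differ
  Position 5: 'd' vs 'c' => differ
  Position 6: 'b' vs 'b' => same
  Position 7: 'd' vs 'a' => differ
Total differences (Hamming distance): 6

6


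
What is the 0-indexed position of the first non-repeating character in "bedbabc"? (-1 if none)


Input: bedbabc
Character frequencies:
  'a': 1
  'b': 3
  'c': 1
  'd': 1
  'e': 1
Scanning left to right for freq == 1:
  Position 0 ('b'): freq=3, skip
  Position 1 ('e'): unique! => answer = 1

1


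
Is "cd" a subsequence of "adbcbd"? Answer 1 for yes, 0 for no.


Check if "cd" is a subsequence of "adbcbd"
Greedy scan:
  Position 0 ('a'): no match needed
  Position 1 ('d'): no match needed
  Position 2 ('b'): no match needed
  Position 3 ('c'): matches sub[0] = 'c'
  Position 4 ('b'): no match needed
  Position 5 ('d'): matches sub[1] = 'd'
All 2 characters matched => is a subsequence

1


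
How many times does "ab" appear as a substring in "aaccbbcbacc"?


Searching for "ab" in "aaccbbcbacc"
Scanning each position:
  Position 0: "aa" => no
  Position 1: "ac" => no
  Position 2: "cc" => no
  Position 3: "cb" => no
  Position 4: "bb" => no
  Position 5: "bc" => no
  Position 6: "cb" => no
  Position 7: "ba" => no
  Position 8: "ac" => no
  Position 9: "cc" => no
Total occurrences: 0

0


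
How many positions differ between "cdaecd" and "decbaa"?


Comparing "cdaecd" and "decbaa" position by position:
  Position 0: 'c' vs 'd' => DIFFER
  Position 1: 'd' vs 'e' => DIFFER
  Position 2: 'a' vs 'c' => DIFFER
  Position 3: 'e' vs 'b' => DIFFER
  Position 4: 'c' vs 'a' => DIFFER
  Position 5: 'd' vs 'a' => DIFFER
Positions that differ: 6

6


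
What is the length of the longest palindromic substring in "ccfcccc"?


Input: "ccfcccc"
Checking substrings for palindromes:
  [0:5] "ccfcc" (len 5) => palindrome
  [3:7] "cccc" (len 4) => palindrome
  [1:4] "cfc" (len 3) => palindrome
  [3:6] "ccc" (len 3) => palindrome
  [4:7] "ccc" (len 3) => palindrome
  [0:2] "cc" (len 2) => palindrome
Longest palindromic substring: "ccfcc" with length 5

5


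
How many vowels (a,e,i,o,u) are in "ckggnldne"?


Input: ckggnldne
Checking each character:
  'c' at position 0: consonant
  'k' at position 1: consonant
  'g' at position 2: consonant
  'g' at position 3: consonant
  'n' at position 4: consonant
  'l' at position 5: consonant
  'd' at position 6: consonant
  'n' at position 7: consonant
  'e' at position 8: vowel (running total: 1)
Total vowels: 1

1


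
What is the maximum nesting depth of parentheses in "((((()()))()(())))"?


Input: "((((()()))()(())))"
Tracking depth:
  Position 0 '(': depth becomes 1
  Position 1 '(': depth becomes 2
  Position 2 '(': depth becomes 3
  Position 3 '(': depth becomes 4
  Position 4 '(': depth becomes 5
  Position 5 ')': depth becomes 4
  Position 6 '(': depth becomes 5
  Position 7 ')': depth becomes 4
  Position 8 ')': depth becomes 3
  Position 9 ')': depth becomes 2
  Position 10 '(': depth becomes 3
  Position 11 ')': depth becomes 2
  Position 12 '(': depth becomes 3
  Position 13 '(': depth becomes 4
  Position 14 ')': depth becomes 3
  Position 15 ')': depth becomes 2
  Position 16 ')': depth becomes 1
  Position 17 ')': depth becomes 0
Maximum depth reached: 5

5


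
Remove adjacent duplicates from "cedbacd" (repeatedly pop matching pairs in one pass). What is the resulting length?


Input: cedbacd
Stack-based adjacent duplicate removal:
  Read 'c': push. Stack: c
  Read 'e': push. Stack: ce
  Read 'd': push. Stack: ced
  Read 'b': push. Stack: cedb
  Read 'a': push. Stack: cedba
  Read 'c': push. Stack: cedbac
  Read 'd': push. Stack: cedbacd
Final stack: "cedbacd" (length 7)

7


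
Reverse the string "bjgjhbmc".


Input: bjgjhbmc
Reading characters right to left:
  Position 7: 'c'
  Position 6: 'm'
  Position 5: 'b'
  Position 4: 'h'
  Position 3: 'j'
  Position 2: 'g'
  Position 1: 'j'
  Position 0: 'b'
Reversed: cmbhjgjb

cmbhjgjb


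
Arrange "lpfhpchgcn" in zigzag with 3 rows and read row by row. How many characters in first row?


Zigzag "lpfhpchgcn" into 3 rows:
Placing characters:
  'l' => row 0
  'p' => row 1
  'f' => row 2
  'h' => row 1
  'p' => row 0
  'c' => row 1
  'h' => row 2
  'g' => row 1
  'c' => row 0
  'n' => row 1
Rows:
  Row 0: "lpc"
  Row 1: "phcgn"
  Row 2: "fh"
First row length: 3

3


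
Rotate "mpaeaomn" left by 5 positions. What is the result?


Input: "mpaeaomn", rotate left by 5
First 5 characters: "mpaea"
Remaining characters: "omn"
Concatenate remaining + first: "omn" + "mpaea" = "omnmpaea"

omnmpaea


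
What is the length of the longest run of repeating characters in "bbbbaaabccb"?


Input: "bbbbaaabccb"
Scanning for longest run:
  Position 1 ('b'): continues run of 'b', length=2
  Position 2 ('b'): continues run of 'b', length=3
  Position 3 ('b'): continues run of 'b', length=4
  Position 4 ('a'): new char, reset run to 1
  Position 5 ('a'): continues run of 'a', length=2
  Position 6 ('a'): continues run of 'a', length=3
  Position 7 ('b'): new char, reset run to 1
  Position 8 ('c'): new char, reset run to 1
  Position 9 ('c'): continues run of 'c', length=2
  Position 10 ('b'): new char, reset run to 1
Longest run: 'b' with length 4

4


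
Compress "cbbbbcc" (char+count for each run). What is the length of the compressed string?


Input: cbbbbcc
Runs:
  'c' x 1 => "c1"
  'b' x 4 => "b4"
  'c' x 2 => "c2"
Compressed: "c1b4c2"
Compressed length: 6

6


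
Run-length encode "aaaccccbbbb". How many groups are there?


Input: aaaccccbbbb
Scanning for consecutive runs:
  Group 1: 'a' x 3 (positions 0-2)
  Group 2: 'c' x 4 (positions 3-6)
  Group 3: 'b' x 4 (positions 7-10)
Total groups: 3

3


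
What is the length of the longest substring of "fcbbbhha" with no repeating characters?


Input: "fcbbbhha"
Sliding window (track last position of each char):
  Position 0 ('f'): window [0,0] length 1 -- new best
  Position 1 ('c'): window [0,1] length 2 -- new best
  Position 2 ('b'): window [0,2] length 3 -- new best
  Position 3 ('b'): repeat (last at 2), move window start to 3
  Position 3 ('b'): window [3,3] length 1
  Position 4 ('b'): repeat (last at 3), move window start to 4
  Position 4 ('b'): window [4,4] length 1
  Position 5 ('h'): window [4,5] length 2
  Position 6 ('h'): repeat (last at 5), move window start to 6
  Position 6 ('h'): window [6,6] length 1
  Position 7 ('a'): window [6,7] length 2
Longest substring with no repeats: "fcb" with length 3

3
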